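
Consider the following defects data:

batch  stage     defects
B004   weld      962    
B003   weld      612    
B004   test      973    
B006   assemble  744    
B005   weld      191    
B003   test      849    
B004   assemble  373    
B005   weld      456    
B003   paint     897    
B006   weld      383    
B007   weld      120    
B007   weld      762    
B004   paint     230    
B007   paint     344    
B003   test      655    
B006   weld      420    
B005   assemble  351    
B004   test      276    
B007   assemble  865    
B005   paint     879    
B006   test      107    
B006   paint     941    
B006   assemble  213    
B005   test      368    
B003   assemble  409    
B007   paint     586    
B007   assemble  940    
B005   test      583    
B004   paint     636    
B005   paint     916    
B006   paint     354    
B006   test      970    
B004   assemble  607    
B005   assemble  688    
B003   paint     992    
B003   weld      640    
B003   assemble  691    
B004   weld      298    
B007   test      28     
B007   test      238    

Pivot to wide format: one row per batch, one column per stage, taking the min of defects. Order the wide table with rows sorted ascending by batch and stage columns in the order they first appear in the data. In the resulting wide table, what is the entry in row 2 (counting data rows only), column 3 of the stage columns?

373

With rows sorted ascending by batch, row 2 is batch=B004. stage columns in first-appearance order: weld, test, assemble, paint; column 3 is assemble.
Long rows with batch=B004, stage=assemble: min(373, 607) = 373.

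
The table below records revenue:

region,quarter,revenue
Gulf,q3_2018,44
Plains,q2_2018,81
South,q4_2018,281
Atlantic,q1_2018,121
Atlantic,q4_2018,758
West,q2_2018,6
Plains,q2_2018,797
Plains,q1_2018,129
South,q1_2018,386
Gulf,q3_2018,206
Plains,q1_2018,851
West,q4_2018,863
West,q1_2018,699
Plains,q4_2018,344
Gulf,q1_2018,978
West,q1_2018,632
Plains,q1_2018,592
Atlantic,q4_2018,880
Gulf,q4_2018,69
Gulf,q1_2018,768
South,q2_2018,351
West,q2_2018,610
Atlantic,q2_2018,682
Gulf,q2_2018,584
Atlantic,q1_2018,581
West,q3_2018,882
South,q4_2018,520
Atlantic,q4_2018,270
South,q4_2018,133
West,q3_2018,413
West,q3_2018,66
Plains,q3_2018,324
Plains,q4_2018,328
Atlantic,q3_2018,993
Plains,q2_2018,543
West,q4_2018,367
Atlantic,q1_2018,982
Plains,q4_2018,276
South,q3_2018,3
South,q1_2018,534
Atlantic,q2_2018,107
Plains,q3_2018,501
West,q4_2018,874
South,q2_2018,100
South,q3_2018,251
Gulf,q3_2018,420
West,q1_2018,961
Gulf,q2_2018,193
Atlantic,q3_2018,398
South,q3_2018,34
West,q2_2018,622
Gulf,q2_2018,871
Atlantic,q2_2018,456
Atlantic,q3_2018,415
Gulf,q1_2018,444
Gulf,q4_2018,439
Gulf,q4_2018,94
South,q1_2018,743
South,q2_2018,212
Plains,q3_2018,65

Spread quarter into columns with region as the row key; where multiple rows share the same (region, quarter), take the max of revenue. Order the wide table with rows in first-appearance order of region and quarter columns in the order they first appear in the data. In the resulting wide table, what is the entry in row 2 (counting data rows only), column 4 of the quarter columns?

With rows in first-appearance order of region, row 2 is region=Plains. quarter columns in first-appearance order: q3_2018, q2_2018, q4_2018, q1_2018; column 4 is q1_2018.
Long rows with region=Plains, quarter=q1_2018: max(129, 851, 592) = 851.

851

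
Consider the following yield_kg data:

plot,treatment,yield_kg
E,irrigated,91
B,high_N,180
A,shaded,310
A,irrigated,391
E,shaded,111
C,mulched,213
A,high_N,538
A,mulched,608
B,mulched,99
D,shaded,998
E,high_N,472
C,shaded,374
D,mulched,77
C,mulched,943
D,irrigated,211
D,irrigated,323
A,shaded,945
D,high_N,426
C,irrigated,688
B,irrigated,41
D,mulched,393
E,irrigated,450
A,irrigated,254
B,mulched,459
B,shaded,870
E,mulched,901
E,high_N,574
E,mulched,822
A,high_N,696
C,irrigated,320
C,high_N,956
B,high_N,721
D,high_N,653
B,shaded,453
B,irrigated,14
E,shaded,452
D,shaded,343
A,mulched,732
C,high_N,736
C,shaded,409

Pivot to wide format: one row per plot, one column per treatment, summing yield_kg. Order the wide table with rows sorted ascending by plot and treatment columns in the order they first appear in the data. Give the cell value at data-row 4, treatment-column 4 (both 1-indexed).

470

With rows sorted ascending by plot, row 4 is plot=D. treatment columns in first-appearance order: irrigated, high_N, shaded, mulched; column 4 is mulched.
Long rows with plot=D, treatment=mulched: 77 + 393 = 470.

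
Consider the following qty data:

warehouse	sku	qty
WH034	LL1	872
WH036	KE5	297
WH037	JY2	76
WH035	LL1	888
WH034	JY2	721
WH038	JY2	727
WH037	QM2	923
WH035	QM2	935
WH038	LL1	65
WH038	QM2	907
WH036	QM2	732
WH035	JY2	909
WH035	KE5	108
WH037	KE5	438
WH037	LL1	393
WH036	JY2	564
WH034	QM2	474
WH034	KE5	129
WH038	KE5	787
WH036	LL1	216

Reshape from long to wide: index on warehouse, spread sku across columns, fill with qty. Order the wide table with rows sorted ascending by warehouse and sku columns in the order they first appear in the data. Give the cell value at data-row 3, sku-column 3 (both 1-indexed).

564

With rows sorted ascending by warehouse, row 3 is warehouse=WH036. sku columns in first-appearance order: LL1, KE5, JY2, QM2; column 3 is JY2.
Long rows with warehouse=WH036, sku=JY2: qty = 564.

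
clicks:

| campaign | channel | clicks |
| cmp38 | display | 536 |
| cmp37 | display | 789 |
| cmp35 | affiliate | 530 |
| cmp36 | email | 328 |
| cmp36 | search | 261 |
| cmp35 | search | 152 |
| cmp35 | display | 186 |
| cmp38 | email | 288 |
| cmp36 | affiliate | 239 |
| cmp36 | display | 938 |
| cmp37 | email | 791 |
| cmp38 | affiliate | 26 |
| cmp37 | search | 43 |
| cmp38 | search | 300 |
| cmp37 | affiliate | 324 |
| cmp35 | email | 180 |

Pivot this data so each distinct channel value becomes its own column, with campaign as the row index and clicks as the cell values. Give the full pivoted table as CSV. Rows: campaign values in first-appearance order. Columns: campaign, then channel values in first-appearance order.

Columns: campaign plus the 4 distinct channel values (display, affiliate, email, search).
For example, row cmp38 column display takes clicks=536 from the long row (cmp38, display).

campaign,display,affiliate,email,search
cmp38,536,26,288,300
cmp37,789,324,791,43
cmp35,186,530,180,152
cmp36,938,239,328,261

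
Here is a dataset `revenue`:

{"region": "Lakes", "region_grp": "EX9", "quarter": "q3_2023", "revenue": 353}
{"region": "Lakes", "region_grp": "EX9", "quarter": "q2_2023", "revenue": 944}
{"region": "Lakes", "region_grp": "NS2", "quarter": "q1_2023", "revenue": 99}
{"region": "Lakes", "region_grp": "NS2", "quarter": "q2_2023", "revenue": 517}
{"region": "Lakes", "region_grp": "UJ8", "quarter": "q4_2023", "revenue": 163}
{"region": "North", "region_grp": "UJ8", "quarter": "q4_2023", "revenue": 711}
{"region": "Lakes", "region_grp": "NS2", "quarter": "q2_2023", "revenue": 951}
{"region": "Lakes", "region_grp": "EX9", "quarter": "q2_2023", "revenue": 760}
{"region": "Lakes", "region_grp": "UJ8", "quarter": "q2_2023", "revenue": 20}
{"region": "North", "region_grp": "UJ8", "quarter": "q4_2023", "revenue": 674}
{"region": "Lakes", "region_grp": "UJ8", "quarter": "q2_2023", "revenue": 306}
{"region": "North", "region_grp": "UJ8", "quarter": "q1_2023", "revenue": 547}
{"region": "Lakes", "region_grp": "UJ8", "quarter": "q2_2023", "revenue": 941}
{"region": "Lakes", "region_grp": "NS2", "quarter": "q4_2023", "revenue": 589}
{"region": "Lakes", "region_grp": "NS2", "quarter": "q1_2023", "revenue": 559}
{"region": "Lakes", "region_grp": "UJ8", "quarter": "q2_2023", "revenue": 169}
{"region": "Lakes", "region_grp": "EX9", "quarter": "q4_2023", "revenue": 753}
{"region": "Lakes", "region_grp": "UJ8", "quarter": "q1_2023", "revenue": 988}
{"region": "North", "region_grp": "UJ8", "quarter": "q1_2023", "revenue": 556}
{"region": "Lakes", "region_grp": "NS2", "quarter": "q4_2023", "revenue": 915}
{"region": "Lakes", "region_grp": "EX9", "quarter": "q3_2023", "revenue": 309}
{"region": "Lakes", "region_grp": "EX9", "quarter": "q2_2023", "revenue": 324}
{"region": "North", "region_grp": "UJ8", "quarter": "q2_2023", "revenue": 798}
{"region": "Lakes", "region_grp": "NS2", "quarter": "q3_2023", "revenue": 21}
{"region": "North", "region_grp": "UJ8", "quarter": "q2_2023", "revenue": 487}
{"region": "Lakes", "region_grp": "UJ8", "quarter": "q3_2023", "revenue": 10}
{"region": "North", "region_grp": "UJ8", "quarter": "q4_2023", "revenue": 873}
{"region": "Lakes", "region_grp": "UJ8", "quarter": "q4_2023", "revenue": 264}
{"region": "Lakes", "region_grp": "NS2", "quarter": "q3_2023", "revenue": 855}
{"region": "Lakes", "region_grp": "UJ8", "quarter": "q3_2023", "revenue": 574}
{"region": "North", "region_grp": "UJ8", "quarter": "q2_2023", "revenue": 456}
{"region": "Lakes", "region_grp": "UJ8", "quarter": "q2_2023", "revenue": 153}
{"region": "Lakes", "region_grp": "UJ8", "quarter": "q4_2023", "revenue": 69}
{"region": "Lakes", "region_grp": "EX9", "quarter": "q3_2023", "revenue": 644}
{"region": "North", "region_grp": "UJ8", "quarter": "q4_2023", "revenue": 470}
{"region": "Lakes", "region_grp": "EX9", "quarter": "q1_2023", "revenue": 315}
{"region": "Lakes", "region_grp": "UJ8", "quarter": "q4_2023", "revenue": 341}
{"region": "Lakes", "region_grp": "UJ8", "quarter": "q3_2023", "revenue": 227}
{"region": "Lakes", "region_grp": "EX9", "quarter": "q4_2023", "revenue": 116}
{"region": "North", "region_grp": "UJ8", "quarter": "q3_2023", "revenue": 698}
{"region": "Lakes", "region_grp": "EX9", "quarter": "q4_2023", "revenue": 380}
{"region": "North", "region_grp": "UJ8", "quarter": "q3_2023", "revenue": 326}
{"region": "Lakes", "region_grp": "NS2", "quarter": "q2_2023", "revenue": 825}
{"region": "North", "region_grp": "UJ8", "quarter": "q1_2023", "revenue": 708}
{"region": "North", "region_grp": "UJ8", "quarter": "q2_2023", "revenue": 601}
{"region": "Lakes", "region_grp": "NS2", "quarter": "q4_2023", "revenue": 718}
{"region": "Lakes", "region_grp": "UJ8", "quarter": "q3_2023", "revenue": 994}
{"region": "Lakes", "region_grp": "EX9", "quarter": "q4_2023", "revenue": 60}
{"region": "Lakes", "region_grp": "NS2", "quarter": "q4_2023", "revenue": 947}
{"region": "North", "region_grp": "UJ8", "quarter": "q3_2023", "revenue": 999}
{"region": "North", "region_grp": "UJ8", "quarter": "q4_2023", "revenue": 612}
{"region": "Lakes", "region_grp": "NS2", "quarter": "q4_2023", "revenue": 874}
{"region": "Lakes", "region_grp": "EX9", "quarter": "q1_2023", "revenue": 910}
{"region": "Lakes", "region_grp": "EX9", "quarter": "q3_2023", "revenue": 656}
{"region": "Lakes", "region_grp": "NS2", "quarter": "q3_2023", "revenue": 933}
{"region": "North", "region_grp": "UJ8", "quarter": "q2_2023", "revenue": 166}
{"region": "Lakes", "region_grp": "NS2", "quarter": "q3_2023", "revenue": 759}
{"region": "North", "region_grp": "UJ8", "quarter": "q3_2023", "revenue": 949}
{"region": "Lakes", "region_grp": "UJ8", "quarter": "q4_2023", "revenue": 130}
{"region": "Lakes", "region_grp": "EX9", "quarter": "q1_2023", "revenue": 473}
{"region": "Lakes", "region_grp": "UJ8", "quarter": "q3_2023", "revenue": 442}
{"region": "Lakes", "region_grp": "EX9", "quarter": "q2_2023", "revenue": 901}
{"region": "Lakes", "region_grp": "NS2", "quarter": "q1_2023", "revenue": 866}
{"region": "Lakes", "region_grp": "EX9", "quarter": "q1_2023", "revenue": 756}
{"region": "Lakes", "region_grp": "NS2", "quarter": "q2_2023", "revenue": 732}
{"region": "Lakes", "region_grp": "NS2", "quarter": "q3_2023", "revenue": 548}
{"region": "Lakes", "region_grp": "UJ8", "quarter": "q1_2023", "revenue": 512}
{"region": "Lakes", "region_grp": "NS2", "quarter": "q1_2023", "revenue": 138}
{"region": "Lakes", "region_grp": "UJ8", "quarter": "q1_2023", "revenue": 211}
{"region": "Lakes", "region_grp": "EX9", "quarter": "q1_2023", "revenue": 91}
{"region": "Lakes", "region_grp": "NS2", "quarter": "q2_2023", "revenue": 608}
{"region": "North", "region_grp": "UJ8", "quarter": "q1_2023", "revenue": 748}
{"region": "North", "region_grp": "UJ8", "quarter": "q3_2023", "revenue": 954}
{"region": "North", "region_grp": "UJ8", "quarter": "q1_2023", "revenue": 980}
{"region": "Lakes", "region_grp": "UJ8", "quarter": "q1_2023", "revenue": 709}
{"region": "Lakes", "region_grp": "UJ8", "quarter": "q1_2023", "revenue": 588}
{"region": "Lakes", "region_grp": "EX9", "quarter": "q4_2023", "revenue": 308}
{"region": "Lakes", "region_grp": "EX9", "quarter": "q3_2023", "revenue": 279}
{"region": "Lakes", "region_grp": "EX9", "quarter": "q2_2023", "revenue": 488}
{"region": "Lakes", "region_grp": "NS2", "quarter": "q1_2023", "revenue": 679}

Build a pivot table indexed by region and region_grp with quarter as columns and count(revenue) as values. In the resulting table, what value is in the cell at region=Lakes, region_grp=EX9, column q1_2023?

5

Rows with region=Lakes, region_grp=EX9 and quarter=q1_2023: revenue values are 315, 910, 473, 756, 91.
5 rows match — count = 5.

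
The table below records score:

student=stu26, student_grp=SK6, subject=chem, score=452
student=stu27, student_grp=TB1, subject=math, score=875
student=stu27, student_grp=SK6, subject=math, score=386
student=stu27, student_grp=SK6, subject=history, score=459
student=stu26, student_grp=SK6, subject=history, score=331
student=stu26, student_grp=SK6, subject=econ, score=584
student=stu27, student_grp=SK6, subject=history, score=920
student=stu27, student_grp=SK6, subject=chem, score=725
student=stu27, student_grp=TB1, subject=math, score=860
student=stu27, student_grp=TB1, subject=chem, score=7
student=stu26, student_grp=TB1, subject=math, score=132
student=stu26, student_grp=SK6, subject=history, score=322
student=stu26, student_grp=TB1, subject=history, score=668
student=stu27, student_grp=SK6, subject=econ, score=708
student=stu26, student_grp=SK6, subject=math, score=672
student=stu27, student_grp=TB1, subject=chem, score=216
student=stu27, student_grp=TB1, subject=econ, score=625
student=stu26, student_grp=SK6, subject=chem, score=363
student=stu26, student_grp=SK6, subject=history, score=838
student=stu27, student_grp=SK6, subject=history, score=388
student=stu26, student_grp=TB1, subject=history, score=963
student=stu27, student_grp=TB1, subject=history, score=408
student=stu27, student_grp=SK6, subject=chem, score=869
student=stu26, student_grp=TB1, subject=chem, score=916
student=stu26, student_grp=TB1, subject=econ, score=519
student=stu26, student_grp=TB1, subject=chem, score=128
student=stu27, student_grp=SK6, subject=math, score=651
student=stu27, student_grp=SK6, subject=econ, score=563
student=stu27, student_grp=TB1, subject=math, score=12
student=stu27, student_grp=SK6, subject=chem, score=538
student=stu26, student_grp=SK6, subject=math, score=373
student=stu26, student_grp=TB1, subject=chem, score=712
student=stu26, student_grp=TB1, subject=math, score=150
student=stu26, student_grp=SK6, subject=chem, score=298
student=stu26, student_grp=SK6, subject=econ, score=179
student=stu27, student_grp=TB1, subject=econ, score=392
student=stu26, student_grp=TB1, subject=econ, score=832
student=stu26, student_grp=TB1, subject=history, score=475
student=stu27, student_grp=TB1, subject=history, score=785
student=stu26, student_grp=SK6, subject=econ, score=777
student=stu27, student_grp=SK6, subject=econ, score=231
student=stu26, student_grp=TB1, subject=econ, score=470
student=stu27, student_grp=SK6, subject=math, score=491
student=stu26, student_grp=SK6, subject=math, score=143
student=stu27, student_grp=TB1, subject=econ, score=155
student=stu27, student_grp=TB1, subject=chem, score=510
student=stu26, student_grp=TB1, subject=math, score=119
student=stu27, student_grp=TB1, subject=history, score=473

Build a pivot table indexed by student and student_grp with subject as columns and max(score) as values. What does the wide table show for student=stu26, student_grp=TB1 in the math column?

150

Rows with student=stu26, student_grp=TB1 and subject=math: score values are 132, 150, 119.
max(132, 150, 119) = 150.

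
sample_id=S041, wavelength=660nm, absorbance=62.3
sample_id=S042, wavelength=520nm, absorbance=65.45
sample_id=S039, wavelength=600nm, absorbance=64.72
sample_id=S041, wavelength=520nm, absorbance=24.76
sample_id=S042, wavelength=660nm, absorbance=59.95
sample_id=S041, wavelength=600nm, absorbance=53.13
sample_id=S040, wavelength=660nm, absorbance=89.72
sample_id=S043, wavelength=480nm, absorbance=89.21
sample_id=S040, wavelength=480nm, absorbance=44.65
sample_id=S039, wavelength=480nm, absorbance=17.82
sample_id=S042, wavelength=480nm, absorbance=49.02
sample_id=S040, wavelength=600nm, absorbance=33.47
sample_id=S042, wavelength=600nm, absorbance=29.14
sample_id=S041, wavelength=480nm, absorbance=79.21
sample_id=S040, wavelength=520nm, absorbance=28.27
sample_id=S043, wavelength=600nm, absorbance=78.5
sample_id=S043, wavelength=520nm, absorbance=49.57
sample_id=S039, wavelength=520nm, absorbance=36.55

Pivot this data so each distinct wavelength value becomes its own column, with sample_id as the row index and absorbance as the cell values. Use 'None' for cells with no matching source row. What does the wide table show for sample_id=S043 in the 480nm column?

The long row with sample_id=S043, wavelength=480nm has absorbance=89.21.

89.21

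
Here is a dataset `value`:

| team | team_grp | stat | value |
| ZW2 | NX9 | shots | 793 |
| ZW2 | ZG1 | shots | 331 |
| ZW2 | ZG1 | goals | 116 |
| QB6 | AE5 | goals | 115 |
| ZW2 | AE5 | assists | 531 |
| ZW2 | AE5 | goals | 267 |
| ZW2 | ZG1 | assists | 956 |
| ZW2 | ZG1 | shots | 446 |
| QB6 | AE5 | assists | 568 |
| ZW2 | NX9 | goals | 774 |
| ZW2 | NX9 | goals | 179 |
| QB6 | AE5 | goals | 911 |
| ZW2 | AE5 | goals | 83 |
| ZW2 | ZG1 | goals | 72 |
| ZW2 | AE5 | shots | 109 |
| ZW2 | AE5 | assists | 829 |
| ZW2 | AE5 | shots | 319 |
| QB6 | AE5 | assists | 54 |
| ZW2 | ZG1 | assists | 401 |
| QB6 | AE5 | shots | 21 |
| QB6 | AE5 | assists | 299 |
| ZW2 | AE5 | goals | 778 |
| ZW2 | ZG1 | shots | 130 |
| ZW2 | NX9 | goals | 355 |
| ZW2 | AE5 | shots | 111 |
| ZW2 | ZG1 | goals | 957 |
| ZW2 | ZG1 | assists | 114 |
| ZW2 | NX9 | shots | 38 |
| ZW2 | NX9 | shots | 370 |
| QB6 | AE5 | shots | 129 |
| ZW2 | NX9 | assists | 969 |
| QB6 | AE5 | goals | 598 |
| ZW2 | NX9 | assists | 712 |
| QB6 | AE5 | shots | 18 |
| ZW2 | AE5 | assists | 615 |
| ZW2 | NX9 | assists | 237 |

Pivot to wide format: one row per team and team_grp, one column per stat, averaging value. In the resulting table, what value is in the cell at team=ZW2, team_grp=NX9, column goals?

Rows with team=ZW2, team_grp=NX9 and stat=goals: value values are 774, 179, 355.
(774 + 179 + 355) / 3 = 436.

436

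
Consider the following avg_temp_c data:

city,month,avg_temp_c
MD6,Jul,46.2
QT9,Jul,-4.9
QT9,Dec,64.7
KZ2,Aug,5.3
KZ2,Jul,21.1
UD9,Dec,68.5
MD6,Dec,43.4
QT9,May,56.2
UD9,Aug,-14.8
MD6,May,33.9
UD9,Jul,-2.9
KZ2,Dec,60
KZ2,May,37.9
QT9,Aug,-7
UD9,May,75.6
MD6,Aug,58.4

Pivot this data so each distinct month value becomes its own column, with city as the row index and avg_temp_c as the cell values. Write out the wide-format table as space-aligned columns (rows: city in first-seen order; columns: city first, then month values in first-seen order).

Columns: city plus the 4 distinct month values (Jul, Dec, Aug, May).
For example, row MD6 column Jul takes avg_temp_c=46.2 from the long row (MD6, Jul).

city  Jul   Dec   Aug    May 
MD6   46.2  43.4  58.4   33.9
QT9   -4.9  64.7  -7     56.2
KZ2   21.1  60    5.3    37.9
UD9   -2.9  68.5  -14.8  75.6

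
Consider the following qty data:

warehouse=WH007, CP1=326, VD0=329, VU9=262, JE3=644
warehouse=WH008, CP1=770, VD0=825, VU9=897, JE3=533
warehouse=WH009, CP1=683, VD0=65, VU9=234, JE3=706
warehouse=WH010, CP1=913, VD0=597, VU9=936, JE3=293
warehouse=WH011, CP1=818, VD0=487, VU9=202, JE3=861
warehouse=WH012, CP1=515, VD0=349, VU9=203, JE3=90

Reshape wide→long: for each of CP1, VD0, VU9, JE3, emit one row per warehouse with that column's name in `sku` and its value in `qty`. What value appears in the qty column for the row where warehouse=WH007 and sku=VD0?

329

Unpivoting turns each (warehouse, wide-column) pair into one long row.
The wide cell at row WH007, column VD0 holds 329, so the long row (WH007, VD0) has qty=329.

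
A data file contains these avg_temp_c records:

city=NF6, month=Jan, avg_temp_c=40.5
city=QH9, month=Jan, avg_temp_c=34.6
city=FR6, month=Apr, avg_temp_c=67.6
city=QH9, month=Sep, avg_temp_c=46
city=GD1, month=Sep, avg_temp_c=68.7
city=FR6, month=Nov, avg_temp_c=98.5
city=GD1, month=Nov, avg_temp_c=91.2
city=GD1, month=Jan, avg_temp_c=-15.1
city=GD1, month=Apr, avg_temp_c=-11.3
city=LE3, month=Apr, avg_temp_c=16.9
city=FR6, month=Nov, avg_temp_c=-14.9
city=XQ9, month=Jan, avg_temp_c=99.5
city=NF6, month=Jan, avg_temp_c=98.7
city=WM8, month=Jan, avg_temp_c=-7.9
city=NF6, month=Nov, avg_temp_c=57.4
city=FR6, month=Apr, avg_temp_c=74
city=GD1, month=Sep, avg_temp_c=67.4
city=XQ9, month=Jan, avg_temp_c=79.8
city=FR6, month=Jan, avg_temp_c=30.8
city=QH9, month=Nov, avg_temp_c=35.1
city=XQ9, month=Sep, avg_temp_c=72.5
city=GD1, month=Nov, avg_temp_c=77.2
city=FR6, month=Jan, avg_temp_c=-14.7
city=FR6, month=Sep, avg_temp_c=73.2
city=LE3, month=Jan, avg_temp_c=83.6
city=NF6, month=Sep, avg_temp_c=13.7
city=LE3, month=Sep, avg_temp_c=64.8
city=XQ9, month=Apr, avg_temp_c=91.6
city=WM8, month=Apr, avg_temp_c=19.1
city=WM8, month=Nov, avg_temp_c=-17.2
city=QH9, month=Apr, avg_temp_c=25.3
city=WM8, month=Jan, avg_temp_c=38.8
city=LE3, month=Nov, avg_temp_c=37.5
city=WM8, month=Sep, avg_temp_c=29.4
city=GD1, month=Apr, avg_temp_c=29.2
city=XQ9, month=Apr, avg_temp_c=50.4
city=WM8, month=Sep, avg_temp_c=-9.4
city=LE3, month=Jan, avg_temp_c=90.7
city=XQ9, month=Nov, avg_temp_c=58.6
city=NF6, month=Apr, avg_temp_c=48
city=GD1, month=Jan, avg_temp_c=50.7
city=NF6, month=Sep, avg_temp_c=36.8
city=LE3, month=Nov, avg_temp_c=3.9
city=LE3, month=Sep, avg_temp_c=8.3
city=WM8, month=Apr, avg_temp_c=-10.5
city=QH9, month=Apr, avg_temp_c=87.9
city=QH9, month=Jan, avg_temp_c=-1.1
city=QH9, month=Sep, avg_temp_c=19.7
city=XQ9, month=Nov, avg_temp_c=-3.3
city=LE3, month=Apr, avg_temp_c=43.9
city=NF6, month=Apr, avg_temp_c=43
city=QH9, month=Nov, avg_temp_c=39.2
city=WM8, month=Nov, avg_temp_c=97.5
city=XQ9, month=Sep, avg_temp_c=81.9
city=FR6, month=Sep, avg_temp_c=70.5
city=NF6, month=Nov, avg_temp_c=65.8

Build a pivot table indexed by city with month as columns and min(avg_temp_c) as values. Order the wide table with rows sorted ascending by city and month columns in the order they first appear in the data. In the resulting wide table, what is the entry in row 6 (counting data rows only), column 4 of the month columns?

With rows sorted ascending by city, row 6 is city=WM8. month columns in first-appearance order: Jan, Apr, Sep, Nov; column 4 is Nov.
Long rows with city=WM8, month=Nov: min(-17.2, 97.5) = -17.2.

-17.2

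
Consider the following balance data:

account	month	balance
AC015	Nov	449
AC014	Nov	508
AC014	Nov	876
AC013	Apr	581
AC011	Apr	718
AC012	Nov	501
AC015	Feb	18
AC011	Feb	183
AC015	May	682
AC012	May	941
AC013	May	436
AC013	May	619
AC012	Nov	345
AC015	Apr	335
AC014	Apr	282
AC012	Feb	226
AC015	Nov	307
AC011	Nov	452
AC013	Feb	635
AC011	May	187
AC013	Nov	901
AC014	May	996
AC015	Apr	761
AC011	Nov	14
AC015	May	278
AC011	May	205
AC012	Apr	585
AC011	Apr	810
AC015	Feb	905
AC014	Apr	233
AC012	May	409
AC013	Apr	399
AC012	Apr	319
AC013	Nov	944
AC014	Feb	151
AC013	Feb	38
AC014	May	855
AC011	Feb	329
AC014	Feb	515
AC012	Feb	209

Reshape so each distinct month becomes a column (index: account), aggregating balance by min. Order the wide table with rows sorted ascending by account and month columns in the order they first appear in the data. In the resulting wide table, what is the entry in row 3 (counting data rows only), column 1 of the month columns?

With rows sorted ascending by account, row 3 is account=AC013. month columns in first-appearance order: Nov, Apr, Feb, May; column 1 is Nov.
Long rows with account=AC013, month=Nov: min(901, 944) = 901.

901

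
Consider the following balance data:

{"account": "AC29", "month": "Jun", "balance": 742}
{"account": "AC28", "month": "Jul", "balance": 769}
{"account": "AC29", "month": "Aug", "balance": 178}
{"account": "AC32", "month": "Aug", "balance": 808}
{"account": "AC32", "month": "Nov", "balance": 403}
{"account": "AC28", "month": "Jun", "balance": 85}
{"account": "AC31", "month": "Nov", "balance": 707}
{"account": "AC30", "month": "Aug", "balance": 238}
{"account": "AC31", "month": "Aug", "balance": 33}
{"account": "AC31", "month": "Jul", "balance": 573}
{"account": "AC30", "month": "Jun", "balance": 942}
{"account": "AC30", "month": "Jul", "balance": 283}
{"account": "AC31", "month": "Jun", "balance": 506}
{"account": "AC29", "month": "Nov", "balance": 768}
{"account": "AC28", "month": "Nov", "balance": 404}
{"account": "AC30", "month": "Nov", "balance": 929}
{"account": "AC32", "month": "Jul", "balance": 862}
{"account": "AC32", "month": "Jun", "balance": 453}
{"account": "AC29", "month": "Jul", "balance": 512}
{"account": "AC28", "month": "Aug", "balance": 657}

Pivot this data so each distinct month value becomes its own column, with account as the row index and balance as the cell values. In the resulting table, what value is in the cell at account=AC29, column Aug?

Wide layout: rows indexed by account, columns are the 4 distinct month values (Jun, Jul, Aug, Nov).
Cell (account=AC29, month=Aug) draws from the long row where account=AC29 and month=Aug, which has balance=178.

178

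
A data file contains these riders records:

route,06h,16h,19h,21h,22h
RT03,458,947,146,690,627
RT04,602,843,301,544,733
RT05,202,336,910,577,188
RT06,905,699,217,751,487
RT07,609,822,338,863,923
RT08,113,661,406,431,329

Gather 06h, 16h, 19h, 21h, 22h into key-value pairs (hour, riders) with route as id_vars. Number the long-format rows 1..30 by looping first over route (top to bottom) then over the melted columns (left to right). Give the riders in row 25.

30 rows total (6 × 5). Row 25: index ⌊(25-1)/5⌋ = 4 into route → RT07; (25-1) mod 5 = 4 into the melted columns → 22h.
So row 25 is (RT07, 22h, 923); riders = 923.

923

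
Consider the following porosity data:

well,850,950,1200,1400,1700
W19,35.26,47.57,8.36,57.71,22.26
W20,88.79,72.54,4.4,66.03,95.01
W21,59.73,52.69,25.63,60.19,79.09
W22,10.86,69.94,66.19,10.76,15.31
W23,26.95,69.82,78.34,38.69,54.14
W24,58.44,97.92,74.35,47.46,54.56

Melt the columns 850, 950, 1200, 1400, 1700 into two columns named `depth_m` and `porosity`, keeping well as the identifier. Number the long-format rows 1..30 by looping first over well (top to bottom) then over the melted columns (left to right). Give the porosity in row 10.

95.01

30 rows total (6 × 5). Row 10: index ⌊(10-1)/5⌋ = 1 into well → W20; (10-1) mod 5 = 4 into the melted columns → 1700.
So row 10 is (W20, 1700, 95.01); porosity = 95.01.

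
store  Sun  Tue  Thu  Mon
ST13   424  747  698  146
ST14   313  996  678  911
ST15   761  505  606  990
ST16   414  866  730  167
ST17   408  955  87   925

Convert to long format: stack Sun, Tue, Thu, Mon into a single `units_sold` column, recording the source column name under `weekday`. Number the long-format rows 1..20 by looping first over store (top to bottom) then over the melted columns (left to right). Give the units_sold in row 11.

20 rows total (5 × 4). Row 11: index ⌊(11-1)/4⌋ = 2 into store → ST15; (11-1) mod 4 = 2 into the melted columns → Thu.
So row 11 is (ST15, Thu, 606); units_sold = 606.

606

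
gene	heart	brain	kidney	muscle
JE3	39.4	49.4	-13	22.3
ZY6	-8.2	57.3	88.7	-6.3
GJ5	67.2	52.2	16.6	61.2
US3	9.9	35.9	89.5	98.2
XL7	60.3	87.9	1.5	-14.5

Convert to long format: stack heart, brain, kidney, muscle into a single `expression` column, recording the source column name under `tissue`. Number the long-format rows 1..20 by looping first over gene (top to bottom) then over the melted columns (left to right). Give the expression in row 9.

20 rows total (5 × 4). Row 9: index ⌊(9-1)/4⌋ = 2 into gene → GJ5; (9-1) mod 4 = 0 into the melted columns → heart.
So row 9 is (GJ5, heart, 67.2); expression = 67.2.

67.2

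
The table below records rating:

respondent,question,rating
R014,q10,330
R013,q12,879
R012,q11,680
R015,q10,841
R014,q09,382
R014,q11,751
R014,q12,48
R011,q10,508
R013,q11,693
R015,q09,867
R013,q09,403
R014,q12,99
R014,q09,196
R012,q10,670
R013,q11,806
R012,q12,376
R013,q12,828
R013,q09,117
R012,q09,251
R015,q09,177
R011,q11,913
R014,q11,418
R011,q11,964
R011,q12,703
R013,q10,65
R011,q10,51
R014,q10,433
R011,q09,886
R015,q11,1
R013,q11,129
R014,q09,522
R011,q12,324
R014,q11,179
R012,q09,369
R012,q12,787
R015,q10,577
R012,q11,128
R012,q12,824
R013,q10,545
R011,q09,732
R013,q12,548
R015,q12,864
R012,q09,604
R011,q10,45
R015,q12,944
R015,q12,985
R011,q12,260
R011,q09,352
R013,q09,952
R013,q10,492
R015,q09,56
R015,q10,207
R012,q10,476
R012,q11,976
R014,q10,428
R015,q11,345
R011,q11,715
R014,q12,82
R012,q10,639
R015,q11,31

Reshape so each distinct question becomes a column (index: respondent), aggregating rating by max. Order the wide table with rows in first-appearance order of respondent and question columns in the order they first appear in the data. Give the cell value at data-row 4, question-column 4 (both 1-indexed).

867

With rows in first-appearance order of respondent, row 4 is respondent=R015. question columns in first-appearance order: q10, q12, q11, q09; column 4 is q09.
Long rows with respondent=R015, question=q09: max(867, 177, 56) = 867.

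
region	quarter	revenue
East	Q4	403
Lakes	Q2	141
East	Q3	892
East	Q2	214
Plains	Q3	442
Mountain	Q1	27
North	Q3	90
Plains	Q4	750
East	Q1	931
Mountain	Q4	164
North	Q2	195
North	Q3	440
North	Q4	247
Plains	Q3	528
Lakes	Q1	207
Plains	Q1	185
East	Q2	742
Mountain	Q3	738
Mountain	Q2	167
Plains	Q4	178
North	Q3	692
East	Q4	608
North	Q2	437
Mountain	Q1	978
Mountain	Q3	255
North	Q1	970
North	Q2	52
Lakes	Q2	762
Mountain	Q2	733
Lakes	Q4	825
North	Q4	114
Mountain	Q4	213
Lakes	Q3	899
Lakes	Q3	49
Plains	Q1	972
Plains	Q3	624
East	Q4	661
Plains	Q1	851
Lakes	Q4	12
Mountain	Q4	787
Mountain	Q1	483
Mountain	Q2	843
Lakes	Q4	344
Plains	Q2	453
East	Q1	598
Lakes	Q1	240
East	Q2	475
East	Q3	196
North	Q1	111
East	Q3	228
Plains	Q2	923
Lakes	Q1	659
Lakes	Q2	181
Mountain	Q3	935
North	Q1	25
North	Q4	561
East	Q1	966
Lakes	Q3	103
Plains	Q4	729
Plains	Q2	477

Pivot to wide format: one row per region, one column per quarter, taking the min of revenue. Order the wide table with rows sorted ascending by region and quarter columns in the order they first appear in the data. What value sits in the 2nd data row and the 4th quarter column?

With rows sorted ascending by region, row 2 is region=Lakes. quarter columns in first-appearance order: Q4, Q2, Q3, Q1; column 4 is Q1.
Long rows with region=Lakes, quarter=Q1: min(207, 240, 659) = 207.

207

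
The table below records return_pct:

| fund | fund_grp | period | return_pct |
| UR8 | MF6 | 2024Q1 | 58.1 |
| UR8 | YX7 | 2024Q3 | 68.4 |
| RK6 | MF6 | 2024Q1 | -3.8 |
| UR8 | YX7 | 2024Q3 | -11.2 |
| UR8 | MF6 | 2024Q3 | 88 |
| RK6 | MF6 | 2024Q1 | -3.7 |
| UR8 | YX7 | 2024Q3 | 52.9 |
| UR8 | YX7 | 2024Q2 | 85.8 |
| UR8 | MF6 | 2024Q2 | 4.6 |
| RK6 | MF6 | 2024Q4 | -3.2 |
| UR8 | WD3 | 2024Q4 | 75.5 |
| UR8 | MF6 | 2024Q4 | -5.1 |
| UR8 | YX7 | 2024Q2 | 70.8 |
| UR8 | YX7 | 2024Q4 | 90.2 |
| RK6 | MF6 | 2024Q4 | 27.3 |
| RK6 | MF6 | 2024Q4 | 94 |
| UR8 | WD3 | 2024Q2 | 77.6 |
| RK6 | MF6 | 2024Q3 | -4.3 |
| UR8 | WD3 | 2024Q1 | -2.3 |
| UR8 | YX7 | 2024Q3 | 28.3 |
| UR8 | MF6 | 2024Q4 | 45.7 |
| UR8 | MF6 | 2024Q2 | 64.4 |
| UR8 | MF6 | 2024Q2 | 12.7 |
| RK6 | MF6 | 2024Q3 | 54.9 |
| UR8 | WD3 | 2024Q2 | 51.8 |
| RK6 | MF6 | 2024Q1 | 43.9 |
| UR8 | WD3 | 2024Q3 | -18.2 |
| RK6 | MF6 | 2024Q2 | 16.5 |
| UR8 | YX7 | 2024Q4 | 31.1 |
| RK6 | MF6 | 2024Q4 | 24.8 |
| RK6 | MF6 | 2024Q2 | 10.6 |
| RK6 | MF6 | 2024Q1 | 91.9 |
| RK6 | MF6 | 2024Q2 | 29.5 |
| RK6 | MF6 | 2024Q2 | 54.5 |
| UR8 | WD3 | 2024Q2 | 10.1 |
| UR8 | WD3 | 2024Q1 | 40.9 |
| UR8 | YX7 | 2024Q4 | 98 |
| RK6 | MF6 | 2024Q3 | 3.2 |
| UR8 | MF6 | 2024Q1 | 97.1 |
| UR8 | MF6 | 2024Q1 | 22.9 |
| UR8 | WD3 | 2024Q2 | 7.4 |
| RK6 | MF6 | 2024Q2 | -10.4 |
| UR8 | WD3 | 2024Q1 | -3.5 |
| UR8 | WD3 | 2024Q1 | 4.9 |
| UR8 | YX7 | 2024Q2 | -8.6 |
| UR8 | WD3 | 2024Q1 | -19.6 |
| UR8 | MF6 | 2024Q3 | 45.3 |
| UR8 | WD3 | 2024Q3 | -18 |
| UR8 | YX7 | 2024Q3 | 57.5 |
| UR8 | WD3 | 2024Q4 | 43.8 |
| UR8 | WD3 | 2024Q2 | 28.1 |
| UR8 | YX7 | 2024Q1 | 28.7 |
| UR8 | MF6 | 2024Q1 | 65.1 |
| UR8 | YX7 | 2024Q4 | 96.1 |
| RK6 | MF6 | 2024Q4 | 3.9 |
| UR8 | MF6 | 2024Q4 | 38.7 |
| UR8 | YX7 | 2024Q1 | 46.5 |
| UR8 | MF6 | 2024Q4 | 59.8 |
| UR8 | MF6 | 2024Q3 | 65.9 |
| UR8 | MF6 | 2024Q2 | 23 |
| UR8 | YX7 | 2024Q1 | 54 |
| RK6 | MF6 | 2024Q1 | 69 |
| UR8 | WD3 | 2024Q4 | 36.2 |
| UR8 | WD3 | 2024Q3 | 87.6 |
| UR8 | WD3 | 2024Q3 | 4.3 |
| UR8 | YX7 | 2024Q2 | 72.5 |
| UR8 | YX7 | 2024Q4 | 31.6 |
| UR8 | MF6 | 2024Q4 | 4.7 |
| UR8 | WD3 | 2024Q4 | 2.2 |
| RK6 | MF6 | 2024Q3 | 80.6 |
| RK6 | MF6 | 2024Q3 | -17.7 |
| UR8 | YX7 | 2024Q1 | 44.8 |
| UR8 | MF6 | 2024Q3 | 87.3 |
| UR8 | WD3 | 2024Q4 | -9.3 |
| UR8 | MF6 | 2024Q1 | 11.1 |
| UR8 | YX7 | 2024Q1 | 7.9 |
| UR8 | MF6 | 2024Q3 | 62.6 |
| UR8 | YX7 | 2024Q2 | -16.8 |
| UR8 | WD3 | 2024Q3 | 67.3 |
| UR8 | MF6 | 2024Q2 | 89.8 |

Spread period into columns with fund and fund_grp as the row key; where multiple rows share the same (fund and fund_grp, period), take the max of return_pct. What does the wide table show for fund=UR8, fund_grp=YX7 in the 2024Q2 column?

Rows with fund=UR8, fund_grp=YX7 and period=2024Q2: return_pct values are 85.8, 70.8, -8.6, 72.5, -16.8.
max(85.8, 70.8, -8.6, 72.5, -16.8) = 85.8.

85.8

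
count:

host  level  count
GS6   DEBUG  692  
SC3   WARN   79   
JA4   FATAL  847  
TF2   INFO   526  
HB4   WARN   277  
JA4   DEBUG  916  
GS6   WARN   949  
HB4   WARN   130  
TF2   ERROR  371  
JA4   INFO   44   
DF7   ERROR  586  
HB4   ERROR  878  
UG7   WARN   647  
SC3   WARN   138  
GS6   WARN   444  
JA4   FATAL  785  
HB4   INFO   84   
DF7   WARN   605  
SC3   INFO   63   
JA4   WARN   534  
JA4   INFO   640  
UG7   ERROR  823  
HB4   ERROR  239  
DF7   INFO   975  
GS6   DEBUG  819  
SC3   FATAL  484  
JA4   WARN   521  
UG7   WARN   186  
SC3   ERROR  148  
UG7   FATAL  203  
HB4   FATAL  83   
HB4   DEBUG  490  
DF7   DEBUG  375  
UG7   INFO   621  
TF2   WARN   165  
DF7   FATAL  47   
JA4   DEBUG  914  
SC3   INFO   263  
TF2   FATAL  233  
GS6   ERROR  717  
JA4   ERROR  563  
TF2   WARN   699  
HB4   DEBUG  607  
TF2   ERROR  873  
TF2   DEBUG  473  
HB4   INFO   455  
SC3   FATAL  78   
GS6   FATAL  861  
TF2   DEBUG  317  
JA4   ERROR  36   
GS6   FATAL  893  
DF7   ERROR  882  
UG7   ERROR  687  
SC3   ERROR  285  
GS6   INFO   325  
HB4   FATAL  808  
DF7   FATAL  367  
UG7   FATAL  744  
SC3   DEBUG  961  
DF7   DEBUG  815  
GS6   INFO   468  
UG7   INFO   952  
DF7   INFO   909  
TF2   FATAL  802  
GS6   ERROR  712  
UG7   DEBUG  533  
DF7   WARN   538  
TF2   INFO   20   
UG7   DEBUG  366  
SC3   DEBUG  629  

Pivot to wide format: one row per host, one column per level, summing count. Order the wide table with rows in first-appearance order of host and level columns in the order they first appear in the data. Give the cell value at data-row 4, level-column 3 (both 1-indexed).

1035

With rows in first-appearance order of host, row 4 is host=TF2. level columns in first-appearance order: DEBUG, WARN, FATAL, INFO, ERROR; column 3 is FATAL.
Long rows with host=TF2, level=FATAL: 233 + 802 = 1035.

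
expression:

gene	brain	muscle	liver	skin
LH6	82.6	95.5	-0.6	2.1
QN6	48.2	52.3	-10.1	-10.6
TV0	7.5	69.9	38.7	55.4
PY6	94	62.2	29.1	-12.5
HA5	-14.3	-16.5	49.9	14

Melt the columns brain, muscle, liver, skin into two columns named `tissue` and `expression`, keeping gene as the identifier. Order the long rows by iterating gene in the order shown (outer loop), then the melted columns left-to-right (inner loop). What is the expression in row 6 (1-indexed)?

52.3

20 rows total (5 × 4). Row 6: index ⌊(6-1)/4⌋ = 1 into gene → QN6; (6-1) mod 4 = 1 into the melted columns → muscle.
So row 6 is (QN6, muscle, 52.3); expression = 52.3.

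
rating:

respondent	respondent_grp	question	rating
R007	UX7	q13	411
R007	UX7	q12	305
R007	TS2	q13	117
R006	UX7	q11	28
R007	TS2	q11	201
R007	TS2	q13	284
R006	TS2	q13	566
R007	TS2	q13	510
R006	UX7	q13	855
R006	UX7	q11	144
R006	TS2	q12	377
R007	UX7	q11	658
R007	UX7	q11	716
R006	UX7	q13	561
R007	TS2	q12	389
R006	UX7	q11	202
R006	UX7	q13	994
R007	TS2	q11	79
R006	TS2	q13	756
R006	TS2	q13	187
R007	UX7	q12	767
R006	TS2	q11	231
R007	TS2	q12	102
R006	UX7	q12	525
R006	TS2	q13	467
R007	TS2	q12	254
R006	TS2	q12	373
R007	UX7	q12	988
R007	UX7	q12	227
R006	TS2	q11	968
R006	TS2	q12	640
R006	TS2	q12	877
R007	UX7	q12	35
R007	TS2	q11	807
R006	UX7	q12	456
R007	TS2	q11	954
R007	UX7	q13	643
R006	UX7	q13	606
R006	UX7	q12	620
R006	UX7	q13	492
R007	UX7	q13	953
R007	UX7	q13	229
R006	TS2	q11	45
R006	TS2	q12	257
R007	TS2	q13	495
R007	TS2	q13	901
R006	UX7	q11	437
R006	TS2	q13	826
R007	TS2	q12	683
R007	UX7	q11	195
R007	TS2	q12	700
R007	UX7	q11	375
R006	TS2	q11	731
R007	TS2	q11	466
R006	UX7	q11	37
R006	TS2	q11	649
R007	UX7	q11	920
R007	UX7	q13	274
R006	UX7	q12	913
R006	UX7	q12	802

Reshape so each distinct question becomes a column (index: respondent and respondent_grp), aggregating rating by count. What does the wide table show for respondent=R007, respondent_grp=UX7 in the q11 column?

Rows with respondent=R007, respondent_grp=UX7 and question=q11: rating values are 658, 716, 195, 375, 920.
5 rows match — count = 5.

5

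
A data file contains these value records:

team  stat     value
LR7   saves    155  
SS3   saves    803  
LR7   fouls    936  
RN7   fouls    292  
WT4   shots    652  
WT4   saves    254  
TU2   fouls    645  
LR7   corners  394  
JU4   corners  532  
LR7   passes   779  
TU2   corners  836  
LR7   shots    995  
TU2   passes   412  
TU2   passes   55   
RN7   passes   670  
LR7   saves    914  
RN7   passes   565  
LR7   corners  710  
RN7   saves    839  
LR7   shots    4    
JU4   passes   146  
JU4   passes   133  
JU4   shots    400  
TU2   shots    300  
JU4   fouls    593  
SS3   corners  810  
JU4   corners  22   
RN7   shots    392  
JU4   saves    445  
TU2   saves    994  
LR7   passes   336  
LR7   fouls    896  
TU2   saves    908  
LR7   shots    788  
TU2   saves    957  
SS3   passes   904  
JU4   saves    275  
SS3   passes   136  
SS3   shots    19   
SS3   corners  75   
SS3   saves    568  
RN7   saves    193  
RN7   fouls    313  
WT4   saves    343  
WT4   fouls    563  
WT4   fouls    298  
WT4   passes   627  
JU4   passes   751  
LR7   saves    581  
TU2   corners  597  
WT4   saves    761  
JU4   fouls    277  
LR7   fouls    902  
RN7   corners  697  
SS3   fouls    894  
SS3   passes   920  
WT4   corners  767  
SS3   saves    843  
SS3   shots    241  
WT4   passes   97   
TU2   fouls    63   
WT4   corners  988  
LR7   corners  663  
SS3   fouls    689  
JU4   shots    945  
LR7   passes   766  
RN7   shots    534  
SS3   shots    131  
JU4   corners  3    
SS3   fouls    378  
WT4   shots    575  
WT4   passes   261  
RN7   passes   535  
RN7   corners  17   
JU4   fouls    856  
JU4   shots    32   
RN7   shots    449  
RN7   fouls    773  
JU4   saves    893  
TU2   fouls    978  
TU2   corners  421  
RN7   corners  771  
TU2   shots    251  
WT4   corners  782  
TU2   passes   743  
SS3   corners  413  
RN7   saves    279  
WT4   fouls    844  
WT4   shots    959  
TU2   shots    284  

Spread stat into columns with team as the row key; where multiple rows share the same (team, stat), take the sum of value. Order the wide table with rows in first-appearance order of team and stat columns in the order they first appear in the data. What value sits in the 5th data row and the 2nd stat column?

1686

With rows in first-appearance order of team, row 5 is team=TU2. stat columns in first-appearance order: saves, fouls, shots, corners, passes; column 2 is fouls.
Long rows with team=TU2, stat=fouls: 645 + 63 + 978 = 1686.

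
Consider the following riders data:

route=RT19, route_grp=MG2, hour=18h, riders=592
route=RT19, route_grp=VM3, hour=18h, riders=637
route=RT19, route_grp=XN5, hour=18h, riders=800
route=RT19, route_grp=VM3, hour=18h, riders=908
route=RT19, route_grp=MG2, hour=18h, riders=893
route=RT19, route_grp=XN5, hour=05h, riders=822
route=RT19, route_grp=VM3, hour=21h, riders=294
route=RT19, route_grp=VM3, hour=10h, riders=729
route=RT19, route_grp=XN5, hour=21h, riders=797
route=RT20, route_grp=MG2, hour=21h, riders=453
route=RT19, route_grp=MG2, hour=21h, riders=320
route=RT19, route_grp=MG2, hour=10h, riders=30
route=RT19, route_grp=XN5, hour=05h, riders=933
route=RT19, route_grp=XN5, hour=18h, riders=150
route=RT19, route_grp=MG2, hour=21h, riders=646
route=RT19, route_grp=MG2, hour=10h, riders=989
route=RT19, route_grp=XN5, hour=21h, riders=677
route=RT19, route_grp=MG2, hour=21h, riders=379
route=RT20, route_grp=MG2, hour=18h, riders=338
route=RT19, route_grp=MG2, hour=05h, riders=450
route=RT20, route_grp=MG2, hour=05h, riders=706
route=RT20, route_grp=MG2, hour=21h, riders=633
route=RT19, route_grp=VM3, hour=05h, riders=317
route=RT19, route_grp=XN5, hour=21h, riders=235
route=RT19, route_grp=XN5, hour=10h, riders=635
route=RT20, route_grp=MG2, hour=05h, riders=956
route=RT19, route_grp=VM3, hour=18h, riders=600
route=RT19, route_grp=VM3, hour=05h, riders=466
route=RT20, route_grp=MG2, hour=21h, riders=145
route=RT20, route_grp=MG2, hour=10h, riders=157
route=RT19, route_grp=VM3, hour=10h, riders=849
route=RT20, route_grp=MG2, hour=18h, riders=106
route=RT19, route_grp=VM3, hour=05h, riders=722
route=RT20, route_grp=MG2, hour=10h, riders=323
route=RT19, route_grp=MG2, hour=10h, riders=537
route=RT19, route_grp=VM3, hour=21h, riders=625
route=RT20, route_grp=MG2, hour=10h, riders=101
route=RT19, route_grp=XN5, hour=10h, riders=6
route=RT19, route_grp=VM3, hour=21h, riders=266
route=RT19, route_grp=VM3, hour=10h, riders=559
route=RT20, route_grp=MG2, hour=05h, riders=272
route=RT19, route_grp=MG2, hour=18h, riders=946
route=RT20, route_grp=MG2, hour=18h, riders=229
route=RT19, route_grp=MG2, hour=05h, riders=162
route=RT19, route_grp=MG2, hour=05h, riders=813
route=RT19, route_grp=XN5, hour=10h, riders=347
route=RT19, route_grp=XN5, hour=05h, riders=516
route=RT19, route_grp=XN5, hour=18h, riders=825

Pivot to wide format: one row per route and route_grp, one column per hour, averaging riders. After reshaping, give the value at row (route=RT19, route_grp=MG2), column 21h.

Rows with route=RT19, route_grp=MG2 and hour=21h: riders values are 320, 646, 379.
(320 + 646 + 379) / 3 = 448.33.

448.33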